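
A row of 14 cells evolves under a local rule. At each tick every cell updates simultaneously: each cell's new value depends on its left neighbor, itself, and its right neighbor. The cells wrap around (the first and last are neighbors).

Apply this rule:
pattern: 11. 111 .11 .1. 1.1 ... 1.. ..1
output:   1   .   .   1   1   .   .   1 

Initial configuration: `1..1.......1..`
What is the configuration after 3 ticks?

.111....111.11

1.11......11.1
11.1.....1.11.
.111....111.11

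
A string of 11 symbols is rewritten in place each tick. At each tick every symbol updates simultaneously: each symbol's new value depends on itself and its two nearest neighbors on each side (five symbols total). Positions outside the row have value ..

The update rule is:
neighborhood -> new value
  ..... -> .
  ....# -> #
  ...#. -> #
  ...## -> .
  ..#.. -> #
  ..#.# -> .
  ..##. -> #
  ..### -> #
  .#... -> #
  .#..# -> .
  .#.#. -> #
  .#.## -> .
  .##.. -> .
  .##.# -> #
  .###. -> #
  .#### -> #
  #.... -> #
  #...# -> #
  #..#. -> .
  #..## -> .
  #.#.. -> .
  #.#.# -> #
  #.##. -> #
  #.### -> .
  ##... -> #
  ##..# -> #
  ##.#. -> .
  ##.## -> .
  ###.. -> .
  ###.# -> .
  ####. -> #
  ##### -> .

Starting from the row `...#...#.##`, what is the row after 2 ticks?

.######..#.
.##..#.#.##

.##..#.#.##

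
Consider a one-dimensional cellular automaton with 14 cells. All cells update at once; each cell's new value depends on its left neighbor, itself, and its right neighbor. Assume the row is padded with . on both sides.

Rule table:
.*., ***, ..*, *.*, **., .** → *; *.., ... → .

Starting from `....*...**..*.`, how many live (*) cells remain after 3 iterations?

iteration 1: ...**..***.**.
iteration 2: ..***.*******.
iteration 3: .************.
count of *: 12

12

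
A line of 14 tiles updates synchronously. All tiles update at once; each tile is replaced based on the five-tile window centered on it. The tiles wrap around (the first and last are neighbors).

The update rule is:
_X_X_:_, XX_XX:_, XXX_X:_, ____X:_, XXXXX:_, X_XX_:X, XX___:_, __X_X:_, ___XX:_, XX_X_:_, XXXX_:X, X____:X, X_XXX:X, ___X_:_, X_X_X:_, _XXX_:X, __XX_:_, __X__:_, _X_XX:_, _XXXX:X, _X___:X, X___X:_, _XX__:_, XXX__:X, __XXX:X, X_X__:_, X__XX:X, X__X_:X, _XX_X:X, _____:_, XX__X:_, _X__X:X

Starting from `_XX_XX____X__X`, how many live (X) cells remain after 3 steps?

_XX_X__X___XX_
X_X__XX_X_____
___XX_X__XX___
count of X: 5

5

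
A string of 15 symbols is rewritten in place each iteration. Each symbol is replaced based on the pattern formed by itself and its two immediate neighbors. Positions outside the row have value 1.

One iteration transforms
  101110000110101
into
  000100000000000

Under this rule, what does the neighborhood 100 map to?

0

At position 5 the neighborhood is 100; the next row has 0 there.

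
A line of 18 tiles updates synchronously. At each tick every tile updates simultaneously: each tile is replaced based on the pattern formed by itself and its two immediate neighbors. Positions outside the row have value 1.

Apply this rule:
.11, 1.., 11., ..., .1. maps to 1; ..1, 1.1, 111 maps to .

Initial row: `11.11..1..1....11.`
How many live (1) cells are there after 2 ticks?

tick 1: .1.111.11.1111.11.
tick 2: .1.1.1.11.1..1.11.
count of 1: 9

9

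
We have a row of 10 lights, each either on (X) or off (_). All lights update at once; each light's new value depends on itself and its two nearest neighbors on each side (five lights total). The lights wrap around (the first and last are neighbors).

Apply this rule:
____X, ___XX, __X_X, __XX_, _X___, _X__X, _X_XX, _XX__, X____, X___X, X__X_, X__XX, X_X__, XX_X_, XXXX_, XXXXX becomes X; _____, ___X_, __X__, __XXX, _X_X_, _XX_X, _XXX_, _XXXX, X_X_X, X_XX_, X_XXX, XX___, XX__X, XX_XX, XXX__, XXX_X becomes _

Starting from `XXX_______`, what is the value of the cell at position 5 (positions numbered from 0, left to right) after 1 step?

_

____X___XX
position 5 holds _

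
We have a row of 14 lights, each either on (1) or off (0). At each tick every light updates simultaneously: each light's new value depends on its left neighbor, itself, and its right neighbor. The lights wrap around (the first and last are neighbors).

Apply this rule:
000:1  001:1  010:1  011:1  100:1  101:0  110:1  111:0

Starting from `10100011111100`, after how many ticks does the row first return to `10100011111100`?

2

10111110000111
10100011111100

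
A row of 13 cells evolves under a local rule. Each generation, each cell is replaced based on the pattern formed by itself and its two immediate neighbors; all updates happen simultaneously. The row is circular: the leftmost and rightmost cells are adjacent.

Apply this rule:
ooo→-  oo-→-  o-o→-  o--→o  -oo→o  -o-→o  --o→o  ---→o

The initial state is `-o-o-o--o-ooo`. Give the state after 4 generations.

generation 1: -o-o-oooo-o--
generation 2: oo-o-o----ooo
generation 3: ---o-oooooo--
generation 4: oooo-o-----oo

oooo-o-----oo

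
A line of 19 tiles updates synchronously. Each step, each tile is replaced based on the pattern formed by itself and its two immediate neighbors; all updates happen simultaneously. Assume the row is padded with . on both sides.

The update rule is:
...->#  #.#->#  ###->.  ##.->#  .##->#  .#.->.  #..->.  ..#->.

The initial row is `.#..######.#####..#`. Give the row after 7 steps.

....#....###...#...
###...##.#.#.#...##
#.#.#.###.#.#..#.##
.#.#.##.##.#....###
..#.#######..##.#.#
#..##.....#..###.#.
...##.###....#.##..

...##.###....#.##..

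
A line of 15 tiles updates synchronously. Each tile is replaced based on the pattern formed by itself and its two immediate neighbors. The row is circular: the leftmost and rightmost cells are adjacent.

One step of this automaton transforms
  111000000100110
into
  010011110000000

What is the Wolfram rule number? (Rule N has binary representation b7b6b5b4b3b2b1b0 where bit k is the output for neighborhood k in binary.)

position 1: 111 → 1  (bit 7 = 1)
position 2: 110 → 0  (bit 6 = 0)
position 14: 101 → 0  (bit 5 = 0)
position 3: 100 → 0  (bit 4 = 0)
position 0: 011 → 0  (bit 3 = 0)
position 9: 010 → 0  (bit 2 = 0)
position 8: 001 → 0  (bit 1 = 0)
position 4: 000 → 1  (bit 0 = 1)
bits b7..b0 = 10000001 = 129

129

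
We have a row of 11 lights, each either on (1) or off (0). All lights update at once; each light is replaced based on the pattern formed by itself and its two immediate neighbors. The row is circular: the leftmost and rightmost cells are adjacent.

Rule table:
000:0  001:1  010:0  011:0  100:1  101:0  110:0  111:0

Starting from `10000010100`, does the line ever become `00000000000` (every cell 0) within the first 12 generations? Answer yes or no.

no

01000100011
00101010100
01000000010
10100000101
00010001000
00101010100  (repeats generation 2; period 4)
generation 12: 10100000101
generation 12 is 10100000101, still not uniform 0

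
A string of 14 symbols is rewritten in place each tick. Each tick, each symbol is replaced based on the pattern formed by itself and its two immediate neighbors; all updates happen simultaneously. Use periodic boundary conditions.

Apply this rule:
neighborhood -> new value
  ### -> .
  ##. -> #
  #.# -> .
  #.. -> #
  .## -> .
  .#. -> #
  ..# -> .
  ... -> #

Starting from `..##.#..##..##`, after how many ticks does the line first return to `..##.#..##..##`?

tick 1: #..#.##..##..#
tick 2: ##.#..##..##..
tick 3: .#.##..##..##.
tick 4: .#..##..##..##
tick 5: .##..##..##..#
tick 6: ..##..##..##.#
tick 7: #..##..##..#.#
tick 8: ##..##..##.#..
tick 9: .##..##..#.##.
tick 10: ..##..##.#..##
tick 11: #..##..#.##..#
tick 12: ##..##.#..##..
tick 13: .##..#.##..##.
tick 14: ..##.#..##..##

14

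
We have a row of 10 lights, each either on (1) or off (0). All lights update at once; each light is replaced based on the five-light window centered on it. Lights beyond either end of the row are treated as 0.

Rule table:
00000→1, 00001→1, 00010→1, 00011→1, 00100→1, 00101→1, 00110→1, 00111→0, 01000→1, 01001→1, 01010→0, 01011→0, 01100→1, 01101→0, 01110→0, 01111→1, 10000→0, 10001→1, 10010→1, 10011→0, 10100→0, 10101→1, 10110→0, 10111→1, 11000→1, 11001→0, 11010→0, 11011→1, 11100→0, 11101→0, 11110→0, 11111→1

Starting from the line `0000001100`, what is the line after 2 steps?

0111111001

1111111110
0111111001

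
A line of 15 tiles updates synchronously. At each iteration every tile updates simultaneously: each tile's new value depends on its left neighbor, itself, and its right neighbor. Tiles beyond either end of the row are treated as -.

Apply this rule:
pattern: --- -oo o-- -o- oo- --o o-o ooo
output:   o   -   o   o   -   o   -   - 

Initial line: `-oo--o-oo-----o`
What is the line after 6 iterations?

ooo---ooo------

o--ooo---oooooo
ooo---ooo------
---ooo---oooooo
ooo---ooo------  (repeats iteration 2; period 2)
iteration 6: ooo---ooo------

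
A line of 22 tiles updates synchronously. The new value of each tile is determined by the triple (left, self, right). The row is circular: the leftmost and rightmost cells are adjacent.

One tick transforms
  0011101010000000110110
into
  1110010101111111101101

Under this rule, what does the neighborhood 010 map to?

At position 6 the neighborhood is 010; the next row has 0 there.

0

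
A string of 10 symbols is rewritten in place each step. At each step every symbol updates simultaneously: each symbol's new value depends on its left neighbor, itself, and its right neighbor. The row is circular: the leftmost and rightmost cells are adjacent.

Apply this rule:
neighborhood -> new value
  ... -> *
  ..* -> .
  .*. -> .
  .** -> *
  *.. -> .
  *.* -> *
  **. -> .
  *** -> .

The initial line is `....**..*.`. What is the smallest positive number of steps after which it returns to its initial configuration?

40

***.*.....
*..*..***.
......*..*
.****.....
.*....****
*..**.*...
...*.*..*.
**..*.....
*.....***.
..***.*..*
..*..*....
*......***
..****.*..
*.*...*..*
.*..*....*
*.....**..
..***.*...
*.*..*..**
.*......*.
...****...
**.*....**
..*..**.*.
*....*.*..
..**..*...
*.*.....**
.*..***.*.
....*..*..
***......*
....****.*
.**.*...*.
.*.*..*...
..*.....**
....***.*.
***.*..*..
*..*......
.....****.
****.*....
*...*..**.
..*....*.*
....**..*.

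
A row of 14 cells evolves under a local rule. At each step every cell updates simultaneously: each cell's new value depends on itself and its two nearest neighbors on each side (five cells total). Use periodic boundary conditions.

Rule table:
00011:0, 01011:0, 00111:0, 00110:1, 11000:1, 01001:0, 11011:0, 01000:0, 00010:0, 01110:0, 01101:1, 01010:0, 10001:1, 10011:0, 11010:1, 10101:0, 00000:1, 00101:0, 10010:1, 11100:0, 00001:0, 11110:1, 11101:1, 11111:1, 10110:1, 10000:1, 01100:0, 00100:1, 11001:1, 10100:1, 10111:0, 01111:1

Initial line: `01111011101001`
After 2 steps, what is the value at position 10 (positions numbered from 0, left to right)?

1

00111000111010
10000110001110
position 10 holds 1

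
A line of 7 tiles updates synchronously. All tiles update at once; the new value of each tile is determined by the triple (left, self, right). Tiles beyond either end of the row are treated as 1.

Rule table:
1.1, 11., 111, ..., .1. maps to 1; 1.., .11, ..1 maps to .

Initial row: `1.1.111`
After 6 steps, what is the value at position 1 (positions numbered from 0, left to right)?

1111.11
11111.1
111111.
1111111
1111111  (fixed point — unchanged through step 6)
position 1 holds 1

1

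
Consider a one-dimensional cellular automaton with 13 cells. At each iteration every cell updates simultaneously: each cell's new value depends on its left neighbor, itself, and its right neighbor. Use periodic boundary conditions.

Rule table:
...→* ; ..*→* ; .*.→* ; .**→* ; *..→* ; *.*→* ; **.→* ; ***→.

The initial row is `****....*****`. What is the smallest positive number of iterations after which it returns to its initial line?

...******....
****....*****

2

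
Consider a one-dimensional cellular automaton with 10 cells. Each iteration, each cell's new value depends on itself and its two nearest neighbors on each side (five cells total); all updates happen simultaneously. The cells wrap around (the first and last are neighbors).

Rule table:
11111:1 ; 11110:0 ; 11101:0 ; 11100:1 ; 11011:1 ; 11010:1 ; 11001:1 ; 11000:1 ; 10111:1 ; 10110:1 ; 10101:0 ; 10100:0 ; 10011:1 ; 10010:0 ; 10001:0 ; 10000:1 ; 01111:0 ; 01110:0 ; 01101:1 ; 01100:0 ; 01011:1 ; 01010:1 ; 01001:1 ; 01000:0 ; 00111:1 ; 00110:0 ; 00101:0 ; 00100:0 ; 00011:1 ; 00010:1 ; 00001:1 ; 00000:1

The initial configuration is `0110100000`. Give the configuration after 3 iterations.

1011001111
0110111010
1011100101

1011100101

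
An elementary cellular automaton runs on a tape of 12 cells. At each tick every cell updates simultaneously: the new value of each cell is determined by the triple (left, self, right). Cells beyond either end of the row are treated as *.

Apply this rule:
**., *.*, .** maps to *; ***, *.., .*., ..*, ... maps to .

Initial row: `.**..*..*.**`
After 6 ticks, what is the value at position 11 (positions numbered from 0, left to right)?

***......**.
..*......***
.........*..
............
............  (fixed point — unchanged through tick 6)
position 11 holds .

.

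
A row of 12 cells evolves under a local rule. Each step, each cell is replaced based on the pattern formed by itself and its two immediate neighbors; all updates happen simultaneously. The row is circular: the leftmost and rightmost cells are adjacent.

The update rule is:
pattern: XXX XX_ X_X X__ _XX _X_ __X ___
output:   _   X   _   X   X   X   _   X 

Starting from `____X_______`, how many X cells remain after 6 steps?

4

XXX_XXXXXXXX
__X_X_______
X_X_XXXXXXXX
X_X_X_______
X_X_XXXXXXX_
X_X_X_____X_
count of X: 4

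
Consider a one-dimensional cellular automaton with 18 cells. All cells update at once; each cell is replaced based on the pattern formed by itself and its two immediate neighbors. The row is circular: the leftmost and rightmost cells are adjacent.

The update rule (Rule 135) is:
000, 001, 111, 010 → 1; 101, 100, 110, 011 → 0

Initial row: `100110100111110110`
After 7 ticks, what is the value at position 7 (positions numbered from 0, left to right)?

101000101011100000
101011101001001111
001001001011010111
011011011000010010
100000000011110110
101111111101100000
100111111000001111
position 7 holds 1

1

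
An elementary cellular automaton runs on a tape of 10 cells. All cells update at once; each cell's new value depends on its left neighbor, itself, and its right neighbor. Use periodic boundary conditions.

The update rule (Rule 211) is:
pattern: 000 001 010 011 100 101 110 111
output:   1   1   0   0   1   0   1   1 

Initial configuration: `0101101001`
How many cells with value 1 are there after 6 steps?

0000100110
1111011011
1111001001
1111110110
0111110010
1011111101
count of 1: 8

8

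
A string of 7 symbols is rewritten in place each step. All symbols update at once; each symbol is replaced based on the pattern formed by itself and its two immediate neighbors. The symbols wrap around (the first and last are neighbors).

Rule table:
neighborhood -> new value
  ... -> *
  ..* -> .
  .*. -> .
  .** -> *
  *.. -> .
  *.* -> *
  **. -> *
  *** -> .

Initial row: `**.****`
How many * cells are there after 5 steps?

5

.***...
.*.*.**
*.*.***
**.**..
*****..
count of *: 5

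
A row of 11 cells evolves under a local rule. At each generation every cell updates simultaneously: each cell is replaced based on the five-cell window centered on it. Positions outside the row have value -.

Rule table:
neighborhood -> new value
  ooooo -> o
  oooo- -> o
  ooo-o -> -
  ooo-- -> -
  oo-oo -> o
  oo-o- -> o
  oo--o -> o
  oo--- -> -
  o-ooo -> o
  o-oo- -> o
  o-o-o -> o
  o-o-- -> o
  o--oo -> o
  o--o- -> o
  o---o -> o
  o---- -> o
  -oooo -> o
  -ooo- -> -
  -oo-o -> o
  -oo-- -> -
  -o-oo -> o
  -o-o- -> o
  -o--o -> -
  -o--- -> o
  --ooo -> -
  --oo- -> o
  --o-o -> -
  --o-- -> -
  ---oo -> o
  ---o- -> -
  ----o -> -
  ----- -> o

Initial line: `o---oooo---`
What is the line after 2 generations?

-ooo-oo--oo
o---oo-ooo-

o---oo-ooo-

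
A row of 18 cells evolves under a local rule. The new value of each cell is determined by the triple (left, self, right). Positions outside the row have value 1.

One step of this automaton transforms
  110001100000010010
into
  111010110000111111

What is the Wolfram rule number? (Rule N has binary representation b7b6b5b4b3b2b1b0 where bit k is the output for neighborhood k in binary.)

position 0: 111 → 1  (bit 7 = 1)
position 1: 110 → 1  (bit 6 = 1)
position 17: 101 → 1  (bit 5 = 1)
position 2: 100 → 1  (bit 4 = 1)
position 5: 011 → 0  (bit 3 = 0)
position 13: 010 → 1  (bit 2 = 1)
position 4: 001 → 1  (bit 1 = 1)
position 3: 000 → 0  (bit 0 = 0)
bits b7..b0 = 11110110 = 246

246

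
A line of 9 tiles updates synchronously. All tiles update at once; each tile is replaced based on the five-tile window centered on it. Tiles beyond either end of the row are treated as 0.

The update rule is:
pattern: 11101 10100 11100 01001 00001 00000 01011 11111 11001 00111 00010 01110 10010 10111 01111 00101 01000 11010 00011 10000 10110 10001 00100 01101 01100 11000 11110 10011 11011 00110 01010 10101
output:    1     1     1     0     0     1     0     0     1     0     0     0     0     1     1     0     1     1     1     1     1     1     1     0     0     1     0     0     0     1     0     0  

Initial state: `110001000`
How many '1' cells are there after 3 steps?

101101111
001001101
001001011
count of 1: 4

4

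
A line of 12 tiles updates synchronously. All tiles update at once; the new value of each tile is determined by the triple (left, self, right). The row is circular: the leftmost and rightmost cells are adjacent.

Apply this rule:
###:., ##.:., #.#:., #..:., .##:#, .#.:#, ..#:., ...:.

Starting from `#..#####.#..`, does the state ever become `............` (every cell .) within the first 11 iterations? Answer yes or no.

no

#..#.....#..
#..#.....#..  (fixed point — unchanged through iteration 11)
iteration 11 is #..#.....#.., still not uniform .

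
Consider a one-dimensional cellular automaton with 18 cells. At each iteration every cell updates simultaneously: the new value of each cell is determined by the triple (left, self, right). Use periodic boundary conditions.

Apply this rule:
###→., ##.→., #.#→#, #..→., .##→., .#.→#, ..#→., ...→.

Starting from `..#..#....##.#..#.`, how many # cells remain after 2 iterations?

3

..#..#......##..#.
..#..#..........#.
count of #: 3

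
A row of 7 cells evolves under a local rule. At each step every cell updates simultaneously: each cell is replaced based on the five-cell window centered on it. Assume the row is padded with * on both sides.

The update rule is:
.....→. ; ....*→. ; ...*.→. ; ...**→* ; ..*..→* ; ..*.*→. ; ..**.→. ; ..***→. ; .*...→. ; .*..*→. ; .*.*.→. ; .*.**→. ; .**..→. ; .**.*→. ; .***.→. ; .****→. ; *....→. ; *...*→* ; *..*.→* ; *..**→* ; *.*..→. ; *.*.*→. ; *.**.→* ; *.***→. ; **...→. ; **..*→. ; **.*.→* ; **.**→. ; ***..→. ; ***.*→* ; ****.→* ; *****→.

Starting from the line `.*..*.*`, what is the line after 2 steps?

*..*...
..**.**

..**.**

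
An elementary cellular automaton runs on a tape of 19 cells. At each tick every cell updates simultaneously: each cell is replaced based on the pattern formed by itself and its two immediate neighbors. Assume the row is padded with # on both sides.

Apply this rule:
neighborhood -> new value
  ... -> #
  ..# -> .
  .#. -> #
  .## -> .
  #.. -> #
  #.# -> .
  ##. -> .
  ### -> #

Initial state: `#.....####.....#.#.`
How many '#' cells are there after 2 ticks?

.####..##.####.#.#.
..##.#.....##..#.#.
count of #: 7

7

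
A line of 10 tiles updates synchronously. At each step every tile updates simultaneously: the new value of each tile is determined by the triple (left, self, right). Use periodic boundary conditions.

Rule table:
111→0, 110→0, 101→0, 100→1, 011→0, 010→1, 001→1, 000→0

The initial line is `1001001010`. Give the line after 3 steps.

step 1: 1111111010
step 2: 0000000010
step 3: 0000000111

0000000111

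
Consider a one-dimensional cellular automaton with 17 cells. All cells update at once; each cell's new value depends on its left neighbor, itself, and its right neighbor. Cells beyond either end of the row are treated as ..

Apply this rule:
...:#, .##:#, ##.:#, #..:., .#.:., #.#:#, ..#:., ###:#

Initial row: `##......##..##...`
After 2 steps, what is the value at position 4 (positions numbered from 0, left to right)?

#

##.####.##..##.##
##########..#####
position 4 holds #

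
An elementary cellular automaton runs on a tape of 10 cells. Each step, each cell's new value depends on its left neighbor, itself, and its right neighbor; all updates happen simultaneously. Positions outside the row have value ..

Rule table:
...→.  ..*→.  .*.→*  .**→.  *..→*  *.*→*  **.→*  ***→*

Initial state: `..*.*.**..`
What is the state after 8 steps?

step 1: ..****.**.
step 2: ...****.**
step 3: ....****.*
step 4: .....*****
step 5: ......****
step 6: .......***
step 7: ........**
step 8: .........*

.........*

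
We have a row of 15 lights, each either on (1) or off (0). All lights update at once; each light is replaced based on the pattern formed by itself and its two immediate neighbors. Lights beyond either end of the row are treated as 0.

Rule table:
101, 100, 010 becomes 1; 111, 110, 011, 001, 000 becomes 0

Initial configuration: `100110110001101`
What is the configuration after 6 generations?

000000100110110

110001001000011
001001101100000
001100010010000
000010011011000
000011000100100
000000100110110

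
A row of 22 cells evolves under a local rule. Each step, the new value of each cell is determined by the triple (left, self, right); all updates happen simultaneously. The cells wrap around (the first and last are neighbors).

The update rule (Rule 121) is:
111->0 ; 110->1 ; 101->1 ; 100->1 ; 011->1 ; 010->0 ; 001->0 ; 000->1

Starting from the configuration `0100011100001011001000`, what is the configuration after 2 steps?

0011010111100111100111
1011101100110100110101

1011101100110100110101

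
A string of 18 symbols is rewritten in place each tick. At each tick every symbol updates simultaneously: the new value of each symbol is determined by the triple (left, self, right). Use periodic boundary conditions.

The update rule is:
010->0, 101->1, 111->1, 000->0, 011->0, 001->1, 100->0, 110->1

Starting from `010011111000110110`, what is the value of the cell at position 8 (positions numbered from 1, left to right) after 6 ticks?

100101111001011010
001010111010101101
010101011101010110
101010101110101010
010101010111010101
101010101011101010
position 8 holds 0

0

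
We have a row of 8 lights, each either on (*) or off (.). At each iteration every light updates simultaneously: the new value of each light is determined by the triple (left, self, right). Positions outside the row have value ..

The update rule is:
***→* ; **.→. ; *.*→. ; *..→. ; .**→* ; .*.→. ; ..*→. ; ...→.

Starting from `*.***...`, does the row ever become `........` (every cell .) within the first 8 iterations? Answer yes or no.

yes

iteration 1: ..**....
iteration 2: ..*.....
iteration 3: ........
all cells are . at iteration 3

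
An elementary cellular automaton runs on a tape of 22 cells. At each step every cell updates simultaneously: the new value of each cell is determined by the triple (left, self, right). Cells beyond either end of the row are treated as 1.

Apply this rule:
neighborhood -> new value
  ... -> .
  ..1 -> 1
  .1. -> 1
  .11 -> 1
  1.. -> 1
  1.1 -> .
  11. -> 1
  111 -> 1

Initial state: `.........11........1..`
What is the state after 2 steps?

1.......1111......1111
11.....111111....11111

11.....111111....11111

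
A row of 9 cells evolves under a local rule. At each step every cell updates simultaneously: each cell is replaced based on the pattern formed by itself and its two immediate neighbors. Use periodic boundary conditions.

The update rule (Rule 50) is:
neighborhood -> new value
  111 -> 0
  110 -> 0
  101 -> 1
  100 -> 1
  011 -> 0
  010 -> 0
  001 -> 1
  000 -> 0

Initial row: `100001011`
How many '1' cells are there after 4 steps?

010010100
101101010
010010101
101101010
count of 1: 5

5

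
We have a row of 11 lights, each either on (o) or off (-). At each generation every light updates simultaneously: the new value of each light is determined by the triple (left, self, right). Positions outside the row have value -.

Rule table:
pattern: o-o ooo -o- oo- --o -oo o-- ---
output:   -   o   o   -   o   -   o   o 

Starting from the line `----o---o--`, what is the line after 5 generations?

ooooooooooo
-ooooooooo-
o-ooooooo-o
o--ooooo--o
ooo-ooo-ooo

ooo-ooo-ooo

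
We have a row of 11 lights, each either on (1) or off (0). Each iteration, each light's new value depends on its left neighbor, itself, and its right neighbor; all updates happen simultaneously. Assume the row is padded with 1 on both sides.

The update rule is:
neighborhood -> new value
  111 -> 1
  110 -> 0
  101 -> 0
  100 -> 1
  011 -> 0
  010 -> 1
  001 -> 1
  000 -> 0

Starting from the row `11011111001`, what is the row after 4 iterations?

iteration 1: 10001110110
iteration 2: 01010100000
iteration 3: 01010110001
iteration 4: 01010001010

01010001010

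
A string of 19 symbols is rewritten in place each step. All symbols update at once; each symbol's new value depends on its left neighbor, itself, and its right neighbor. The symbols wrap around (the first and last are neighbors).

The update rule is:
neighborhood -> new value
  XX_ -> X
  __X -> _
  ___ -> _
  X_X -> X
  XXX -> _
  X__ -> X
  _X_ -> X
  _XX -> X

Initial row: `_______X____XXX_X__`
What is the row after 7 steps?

step 1: _______XX___X_XXXX_
step 2: _______XXX__XXX__XX
step 3: X______X_XX_X_XX_XX
step 4: XX_____XXXXXXXXXXX_
step 5: XXX____X_________XX
step 6: __XX___XX________X_
step 7: __XXX__XXX_______XX

__XXX__XXX_______XX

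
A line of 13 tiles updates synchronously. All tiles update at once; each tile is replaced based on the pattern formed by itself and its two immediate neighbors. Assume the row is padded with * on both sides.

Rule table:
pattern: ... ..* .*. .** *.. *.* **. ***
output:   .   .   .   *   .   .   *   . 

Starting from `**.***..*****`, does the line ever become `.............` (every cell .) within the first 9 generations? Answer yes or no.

.*.*.*..*....
.............
all cells are . at generation 2

yes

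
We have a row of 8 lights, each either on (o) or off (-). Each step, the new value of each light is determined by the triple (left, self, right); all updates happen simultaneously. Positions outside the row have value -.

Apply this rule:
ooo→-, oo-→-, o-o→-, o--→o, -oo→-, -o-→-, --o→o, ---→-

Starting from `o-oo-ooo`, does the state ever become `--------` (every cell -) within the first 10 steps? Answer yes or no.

yes

--------
all cells are - at step 1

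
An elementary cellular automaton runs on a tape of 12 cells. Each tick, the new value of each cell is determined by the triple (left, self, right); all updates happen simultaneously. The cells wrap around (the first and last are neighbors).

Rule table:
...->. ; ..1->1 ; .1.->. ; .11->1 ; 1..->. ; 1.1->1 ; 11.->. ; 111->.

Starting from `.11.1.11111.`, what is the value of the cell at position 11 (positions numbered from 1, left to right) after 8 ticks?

1

11.1.11.....
1.1.11.....1
.1.11.....11
1.11.....11.
.11.....11.1
11.....11.1.
1.....11.1.1
.....11.1.11
position 11 holds 1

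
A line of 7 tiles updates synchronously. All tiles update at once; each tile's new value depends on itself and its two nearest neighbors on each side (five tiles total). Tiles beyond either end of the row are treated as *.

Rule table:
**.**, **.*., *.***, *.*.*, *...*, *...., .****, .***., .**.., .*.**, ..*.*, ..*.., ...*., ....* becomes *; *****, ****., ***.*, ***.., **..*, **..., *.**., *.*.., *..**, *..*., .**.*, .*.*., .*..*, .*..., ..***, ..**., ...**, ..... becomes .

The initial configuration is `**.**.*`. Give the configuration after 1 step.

..*..**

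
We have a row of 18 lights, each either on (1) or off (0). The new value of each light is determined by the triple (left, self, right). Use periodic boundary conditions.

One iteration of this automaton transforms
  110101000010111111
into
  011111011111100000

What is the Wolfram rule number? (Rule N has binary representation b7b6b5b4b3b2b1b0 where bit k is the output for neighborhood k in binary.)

111

position 0: 111 → 0  (bit 7 = 0)
position 1: 110 → 1  (bit 6 = 1)
position 2: 101 → 1  (bit 5 = 1)
position 6: 100 → 0  (bit 4 = 0)
position 12: 011 → 1  (bit 3 = 1)
position 3: 010 → 1  (bit 2 = 1)
position 9: 001 → 1  (bit 1 = 1)
position 7: 000 → 1  (bit 0 = 1)
bits b7..b0 = 01101111 = 111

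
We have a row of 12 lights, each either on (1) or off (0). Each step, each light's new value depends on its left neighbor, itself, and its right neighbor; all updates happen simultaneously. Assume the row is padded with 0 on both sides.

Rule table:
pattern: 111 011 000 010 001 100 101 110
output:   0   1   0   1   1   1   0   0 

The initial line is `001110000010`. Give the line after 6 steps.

110011001111

011001000111
110111101100
100100001010
111110011011
100001110010
110011001111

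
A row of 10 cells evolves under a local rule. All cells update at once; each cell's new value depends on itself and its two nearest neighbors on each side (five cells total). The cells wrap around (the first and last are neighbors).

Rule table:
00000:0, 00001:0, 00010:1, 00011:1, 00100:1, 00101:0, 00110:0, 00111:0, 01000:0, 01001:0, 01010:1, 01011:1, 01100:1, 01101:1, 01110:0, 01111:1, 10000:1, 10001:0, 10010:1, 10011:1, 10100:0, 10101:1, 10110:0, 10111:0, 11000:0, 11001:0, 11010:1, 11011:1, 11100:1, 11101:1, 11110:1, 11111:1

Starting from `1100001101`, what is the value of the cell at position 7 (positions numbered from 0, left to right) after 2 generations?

0

0101010110
1011111010
position 7 holds 0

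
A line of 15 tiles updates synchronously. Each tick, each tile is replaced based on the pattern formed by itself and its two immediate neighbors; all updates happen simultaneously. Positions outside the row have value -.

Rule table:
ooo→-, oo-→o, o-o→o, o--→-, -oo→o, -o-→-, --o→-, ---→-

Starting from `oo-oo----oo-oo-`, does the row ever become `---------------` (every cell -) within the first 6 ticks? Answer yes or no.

yes

ooooo----ooooo-
o---o----o---o-
---------------
all cells are - at tick 3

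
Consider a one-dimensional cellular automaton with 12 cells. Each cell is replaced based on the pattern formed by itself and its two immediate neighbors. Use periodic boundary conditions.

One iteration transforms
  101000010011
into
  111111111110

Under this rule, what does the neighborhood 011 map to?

At position 10 the neighborhood is 011; the next row has 1 there.

1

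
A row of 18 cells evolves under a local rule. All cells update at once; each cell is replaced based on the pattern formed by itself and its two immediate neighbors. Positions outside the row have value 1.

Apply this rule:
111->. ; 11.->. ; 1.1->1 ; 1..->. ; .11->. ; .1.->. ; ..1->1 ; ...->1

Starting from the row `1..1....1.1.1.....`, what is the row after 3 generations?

1..1..11.1..1..111

generation 1: ..1..111.1.1..1111
generation 2: .1..1...1.1..1....
generation 3: 1..1..11.1..1..111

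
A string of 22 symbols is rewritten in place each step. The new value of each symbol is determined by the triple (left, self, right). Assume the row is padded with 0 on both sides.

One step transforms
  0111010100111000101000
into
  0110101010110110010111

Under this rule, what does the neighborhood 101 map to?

1

At position 4 the neighborhood is 101; the next row has 1 there.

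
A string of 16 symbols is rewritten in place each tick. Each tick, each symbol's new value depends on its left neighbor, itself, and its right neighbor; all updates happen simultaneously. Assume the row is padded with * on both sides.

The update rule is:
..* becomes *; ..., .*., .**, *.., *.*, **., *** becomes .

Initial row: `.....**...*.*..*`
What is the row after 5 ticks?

.....*....*..*..

....*....*....*.
...*....*....*..
..*....*....*..*
.*....*....*..*.
.....*....*..*..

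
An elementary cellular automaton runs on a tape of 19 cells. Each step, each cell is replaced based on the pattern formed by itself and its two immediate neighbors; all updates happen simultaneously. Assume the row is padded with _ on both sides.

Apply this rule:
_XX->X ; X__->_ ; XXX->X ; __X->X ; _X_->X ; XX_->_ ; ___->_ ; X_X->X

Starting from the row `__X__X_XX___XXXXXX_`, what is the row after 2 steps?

XX_XXXX___XXXXXX___

step 1: _XX_XXXX___XXXXXX__
step 2: XX_XXXX___XXXXXX___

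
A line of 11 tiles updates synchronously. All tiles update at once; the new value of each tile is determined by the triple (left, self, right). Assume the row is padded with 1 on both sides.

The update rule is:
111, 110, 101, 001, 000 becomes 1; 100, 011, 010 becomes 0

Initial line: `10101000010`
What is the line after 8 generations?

11111111010

11010011101
11100101110
11101010111
11110101011
11111010101
11111101010
11111110101
11111111010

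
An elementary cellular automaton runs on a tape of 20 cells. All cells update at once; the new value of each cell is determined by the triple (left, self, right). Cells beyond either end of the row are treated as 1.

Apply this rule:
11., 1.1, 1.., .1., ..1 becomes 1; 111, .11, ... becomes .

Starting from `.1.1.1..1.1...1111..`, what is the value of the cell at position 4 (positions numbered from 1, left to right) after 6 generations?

111111111111.1...111
...........1111.1...
1.........1...1111.1
11.......111.1...11.
.11.....1..1111.1.11
1.11...1111...1111..
position 4 holds 1

1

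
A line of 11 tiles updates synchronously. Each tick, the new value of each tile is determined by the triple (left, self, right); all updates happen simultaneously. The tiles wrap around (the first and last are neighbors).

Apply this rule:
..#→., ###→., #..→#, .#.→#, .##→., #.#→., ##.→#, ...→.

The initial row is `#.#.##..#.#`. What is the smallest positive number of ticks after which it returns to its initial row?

#.#..##.#..
#.##..#.##.
#..##.#..#.
##..#.##.#.
.##.#..#.#.
..#.##.#.##
#.#..#.#..#
#.##.#.##..
#..#.#..##.
##.#.##..#.
.#.#..##.#.
.#.##..#.##
.#..##.#..#
.##..#.##.#
..##.#..#.#
#..#.##.#.#
##.#..#.#..
.#.##.#.##.
.#..#.#..##
.##.#.##..#
..#.#..##.#
#.#.##..#.#

22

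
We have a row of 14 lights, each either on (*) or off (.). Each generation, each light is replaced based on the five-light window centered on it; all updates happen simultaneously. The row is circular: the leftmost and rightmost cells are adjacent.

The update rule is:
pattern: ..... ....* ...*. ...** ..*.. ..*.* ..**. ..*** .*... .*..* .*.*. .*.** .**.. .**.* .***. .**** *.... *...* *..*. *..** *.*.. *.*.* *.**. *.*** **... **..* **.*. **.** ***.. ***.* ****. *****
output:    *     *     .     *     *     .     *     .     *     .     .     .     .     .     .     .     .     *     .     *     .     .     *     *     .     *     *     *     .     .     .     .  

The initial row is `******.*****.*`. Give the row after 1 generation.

......**....**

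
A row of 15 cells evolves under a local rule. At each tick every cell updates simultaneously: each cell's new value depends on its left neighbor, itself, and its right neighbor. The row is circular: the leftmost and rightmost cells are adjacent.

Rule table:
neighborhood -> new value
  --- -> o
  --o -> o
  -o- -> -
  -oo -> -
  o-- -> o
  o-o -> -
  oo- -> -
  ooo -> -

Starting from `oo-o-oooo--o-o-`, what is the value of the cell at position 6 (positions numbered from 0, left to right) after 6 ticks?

---------oo----
ooooooooo--oooo
---------oo----  (repeats tick 1; period 2)
tick 6: ooooooooo--oooo
position 6 holds o

o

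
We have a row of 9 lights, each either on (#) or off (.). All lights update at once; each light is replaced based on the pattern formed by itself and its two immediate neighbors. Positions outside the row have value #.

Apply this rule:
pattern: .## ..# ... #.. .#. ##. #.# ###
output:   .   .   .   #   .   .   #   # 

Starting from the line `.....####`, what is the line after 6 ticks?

#.....###
.#.....##
#.#.....#
.#.#.....
#.#.#....
.#.#.#...

.#.#.#...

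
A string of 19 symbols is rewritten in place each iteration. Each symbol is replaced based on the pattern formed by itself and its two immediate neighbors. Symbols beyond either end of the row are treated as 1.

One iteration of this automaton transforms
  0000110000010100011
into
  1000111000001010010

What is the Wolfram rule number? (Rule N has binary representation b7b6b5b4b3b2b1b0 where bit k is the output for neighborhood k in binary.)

120

position 18: 111 → 0  (bit 7 = 0)
position 5: 110 → 1  (bit 6 = 1)
position 12: 101 → 1  (bit 5 = 1)
position 0: 100 → 1  (bit 4 = 1)
position 4: 011 → 1  (bit 3 = 1)
position 11: 010 → 0  (bit 2 = 0)
position 3: 001 → 0  (bit 1 = 0)
position 1: 000 → 0  (bit 0 = 0)
bits b7..b0 = 01111000 = 120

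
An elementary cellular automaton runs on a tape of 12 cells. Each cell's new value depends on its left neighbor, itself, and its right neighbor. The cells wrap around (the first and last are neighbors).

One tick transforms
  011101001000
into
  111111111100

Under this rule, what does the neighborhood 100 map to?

1

At position 6 the neighborhood is 100; the next row has 1 there.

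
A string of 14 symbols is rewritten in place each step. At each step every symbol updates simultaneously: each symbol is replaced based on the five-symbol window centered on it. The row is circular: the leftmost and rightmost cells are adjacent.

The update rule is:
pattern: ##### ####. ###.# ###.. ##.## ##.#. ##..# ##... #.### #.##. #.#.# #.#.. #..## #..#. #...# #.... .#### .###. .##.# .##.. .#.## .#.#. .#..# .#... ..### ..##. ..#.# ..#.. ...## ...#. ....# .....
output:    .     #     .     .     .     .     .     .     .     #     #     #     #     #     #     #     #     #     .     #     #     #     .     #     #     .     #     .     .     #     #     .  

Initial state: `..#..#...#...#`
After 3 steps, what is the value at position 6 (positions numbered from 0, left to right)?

.

.#..#.###.###.
#..###.#...#..
..###..####..#
position 6 holds .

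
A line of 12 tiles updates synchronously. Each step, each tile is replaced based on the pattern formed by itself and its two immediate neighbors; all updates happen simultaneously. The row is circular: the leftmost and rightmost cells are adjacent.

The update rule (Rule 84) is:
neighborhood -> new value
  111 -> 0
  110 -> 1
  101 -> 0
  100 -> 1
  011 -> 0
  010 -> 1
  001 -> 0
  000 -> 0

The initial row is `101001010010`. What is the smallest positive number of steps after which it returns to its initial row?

step 1: 101101011010
step 2: 100101001010
step 3: 110101101010
step 4: 010100101010
step 5: 010110101011
step 6: 010010101001
step 7: 011010101101
step 8: 001010100101
step 9: 101010110101
step 10: 101010010100
step 11: 101011010110
step 12: 101001010010

12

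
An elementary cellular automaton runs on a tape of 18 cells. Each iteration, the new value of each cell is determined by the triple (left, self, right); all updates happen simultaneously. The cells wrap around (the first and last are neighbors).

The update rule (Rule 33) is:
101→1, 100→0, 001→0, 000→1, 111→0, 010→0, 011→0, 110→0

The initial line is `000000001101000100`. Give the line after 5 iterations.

111111100011110001

111111100010010001
000000001000000100
111111100011110001
000000001000000100  (repeats iteration 2; period 2)
iteration 5: 111111100011110001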